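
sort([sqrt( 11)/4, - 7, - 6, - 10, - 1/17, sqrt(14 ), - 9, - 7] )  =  [ - 10,-9,-7, - 7,-6, - 1/17, sqrt( 11)/4,sqrt( 14 ) ]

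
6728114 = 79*85166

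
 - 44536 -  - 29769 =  - 14767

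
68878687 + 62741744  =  131620431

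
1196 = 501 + 695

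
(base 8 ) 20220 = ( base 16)2090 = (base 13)3A43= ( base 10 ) 8336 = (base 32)84G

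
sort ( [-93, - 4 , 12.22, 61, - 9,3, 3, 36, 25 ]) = [ - 93, - 9,-4,3, 3 , 12.22, 25, 36,61 ]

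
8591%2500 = 1091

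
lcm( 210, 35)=210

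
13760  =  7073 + 6687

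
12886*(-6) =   -  77316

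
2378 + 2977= 5355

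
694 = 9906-9212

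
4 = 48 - 44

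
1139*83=94537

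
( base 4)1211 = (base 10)101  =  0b1100101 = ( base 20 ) 51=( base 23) 49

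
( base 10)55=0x37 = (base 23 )29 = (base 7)106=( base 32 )1n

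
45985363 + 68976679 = 114962042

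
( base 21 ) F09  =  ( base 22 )df2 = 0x19e0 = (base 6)50400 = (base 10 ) 6624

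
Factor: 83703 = 3^1*27901^1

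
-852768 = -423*2016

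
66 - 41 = 25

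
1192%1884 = 1192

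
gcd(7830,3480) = 870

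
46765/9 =5196+ 1/9= 5196.11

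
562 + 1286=1848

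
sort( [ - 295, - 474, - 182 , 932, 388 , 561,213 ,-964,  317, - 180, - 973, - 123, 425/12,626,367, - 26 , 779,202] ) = [  -  973,  -  964, - 474,-295, - 182, - 180, - 123,-26,425/12, 202,213,317, 367, 388 , 561, 626,  779,932 ] 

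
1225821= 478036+747785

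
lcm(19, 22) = 418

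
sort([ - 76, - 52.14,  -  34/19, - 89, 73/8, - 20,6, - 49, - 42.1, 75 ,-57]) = [ - 89, - 76 , - 57,-52.14 , - 49, - 42.1 , - 20, - 34/19,6,73/8 , 75 ]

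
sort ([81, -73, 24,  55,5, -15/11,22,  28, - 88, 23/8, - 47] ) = [ - 88, - 73, - 47, - 15/11, 23/8,5, 22 , 24,28 , 55,81]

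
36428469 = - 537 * (-67837)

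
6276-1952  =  4324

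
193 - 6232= -6039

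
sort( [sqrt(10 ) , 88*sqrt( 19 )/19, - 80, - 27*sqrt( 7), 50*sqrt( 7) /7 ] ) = [ - 80,  -  27*sqrt(7 ), sqrt (10), 50*sqrt(7) /7, 88*sqrt (19) /19 ]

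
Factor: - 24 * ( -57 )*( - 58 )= -2^4*3^2*19^1*29^1 = - 79344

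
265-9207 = - 8942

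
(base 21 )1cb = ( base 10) 704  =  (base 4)23000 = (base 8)1300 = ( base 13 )422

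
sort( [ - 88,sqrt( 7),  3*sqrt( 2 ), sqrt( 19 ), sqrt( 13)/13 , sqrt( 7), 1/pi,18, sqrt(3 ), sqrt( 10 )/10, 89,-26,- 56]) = [ - 88,- 56,- 26,sqrt(13)/13, sqrt(10 )/10,  1/pi,sqrt(3), sqrt( 7 ), sqrt(7 ),3  *  sqrt( 2), sqrt( 19 ),  18,89]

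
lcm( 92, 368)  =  368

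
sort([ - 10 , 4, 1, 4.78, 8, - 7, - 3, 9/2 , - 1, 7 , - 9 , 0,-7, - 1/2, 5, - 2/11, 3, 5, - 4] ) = [ - 10, - 9,  -  7,  -  7  , - 4, - 3, - 1,-1/2, - 2/11 , 0, 1, 3,4, 9/2,  4.78, 5, 5, 7, 8 ]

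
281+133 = 414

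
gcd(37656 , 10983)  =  1569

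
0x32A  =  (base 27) 130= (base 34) ns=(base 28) 10q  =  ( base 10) 810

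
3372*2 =6744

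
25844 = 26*994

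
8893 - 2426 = 6467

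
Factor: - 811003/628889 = - 953/739 = - 739^( - 1)*953^1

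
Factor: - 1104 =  - 2^4*3^1*23^1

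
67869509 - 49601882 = 18267627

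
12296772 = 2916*4217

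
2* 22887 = 45774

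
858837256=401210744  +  457626512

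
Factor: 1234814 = 2^1*7^1*193^1*457^1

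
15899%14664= 1235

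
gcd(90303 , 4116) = 3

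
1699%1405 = 294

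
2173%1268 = 905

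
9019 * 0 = 0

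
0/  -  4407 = 0/1 = - 0.00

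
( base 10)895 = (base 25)1AK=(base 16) 37f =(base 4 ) 31333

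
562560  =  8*70320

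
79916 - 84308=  - 4392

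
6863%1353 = 98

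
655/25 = 131/5= 26.20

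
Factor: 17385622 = 2^1*661^1*13151^1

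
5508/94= 58+28/47 = 58.60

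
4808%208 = 24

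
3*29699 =89097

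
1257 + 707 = 1964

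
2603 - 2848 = -245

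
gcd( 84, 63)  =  21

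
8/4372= 2/1093 = 0.00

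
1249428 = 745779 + 503649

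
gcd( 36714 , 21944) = 422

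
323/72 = 4 + 35/72 = 4.49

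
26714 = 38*703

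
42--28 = 70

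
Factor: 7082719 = 7^1*1011817^1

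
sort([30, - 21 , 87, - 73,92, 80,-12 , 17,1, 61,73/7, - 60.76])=[ - 73,-60.76, - 21, - 12,  1,73/7, 17,30,61,  80 , 87,92 ]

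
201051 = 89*2259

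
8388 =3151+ 5237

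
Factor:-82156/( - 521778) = 94/597 = 2^1*3^(-1 )*47^1*199^( - 1)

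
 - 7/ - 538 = 7/538 = 0.01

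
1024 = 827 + 197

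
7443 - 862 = 6581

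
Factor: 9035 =5^1*13^1*139^1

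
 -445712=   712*( - 626 ) 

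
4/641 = 4/641=0.01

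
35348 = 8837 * 4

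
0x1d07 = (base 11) 5646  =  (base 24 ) clf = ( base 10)7431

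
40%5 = 0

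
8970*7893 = 70800210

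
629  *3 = 1887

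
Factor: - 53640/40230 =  - 4/3 = - 2^2*3^( - 1)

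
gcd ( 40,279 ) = 1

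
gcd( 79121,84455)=889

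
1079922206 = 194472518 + 885449688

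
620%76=12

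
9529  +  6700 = 16229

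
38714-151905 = - 113191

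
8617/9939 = 8617/9939= 0.87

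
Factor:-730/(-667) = 2^1 * 5^1*23^( - 1)* 29^( - 1)*73^1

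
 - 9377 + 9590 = 213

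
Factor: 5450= 2^1*5^2*109^1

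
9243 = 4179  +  5064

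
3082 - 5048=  - 1966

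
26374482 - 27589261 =-1214779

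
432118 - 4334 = 427784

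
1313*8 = 10504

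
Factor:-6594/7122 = - 1099/1187 = -7^1 * 157^1*1187^(-1)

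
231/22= 10 + 1/2= 10.50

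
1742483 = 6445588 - 4703105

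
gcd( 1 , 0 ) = 1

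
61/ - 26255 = - 1 + 26194/26255 = - 0.00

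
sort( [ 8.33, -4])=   [  -  4, 8.33]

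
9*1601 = 14409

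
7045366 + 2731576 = 9776942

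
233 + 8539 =8772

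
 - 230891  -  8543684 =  - 8774575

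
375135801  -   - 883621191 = 1258756992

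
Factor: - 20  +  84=2^6  =  64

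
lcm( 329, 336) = 15792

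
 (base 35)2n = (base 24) 3l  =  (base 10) 93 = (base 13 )72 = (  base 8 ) 135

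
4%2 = 0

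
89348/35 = 12764/5  =  2552.80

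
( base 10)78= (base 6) 210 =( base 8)116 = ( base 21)3f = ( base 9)86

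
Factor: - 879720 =- 2^3*3^1*5^1 * 7331^1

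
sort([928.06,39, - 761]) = [ - 761,39,  928.06]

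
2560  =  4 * 640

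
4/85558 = 2/42779 = 0.00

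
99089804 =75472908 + 23616896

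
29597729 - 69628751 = - 40031022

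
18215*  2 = 36430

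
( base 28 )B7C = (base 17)1D99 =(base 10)8832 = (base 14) 330C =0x2280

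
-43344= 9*(-4816)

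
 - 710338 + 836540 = 126202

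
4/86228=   1/21557 = 0.00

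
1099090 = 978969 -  - 120121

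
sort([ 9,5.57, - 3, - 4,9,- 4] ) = [-4, - 4, - 3, 5.57, 9, 9 ]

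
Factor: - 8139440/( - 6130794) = 2^3*3^( - 1)*5^1*71^1 *1433^1*1021799^ (  -  1) = 4069720/3065397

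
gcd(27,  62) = 1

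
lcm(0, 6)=0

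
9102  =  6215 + 2887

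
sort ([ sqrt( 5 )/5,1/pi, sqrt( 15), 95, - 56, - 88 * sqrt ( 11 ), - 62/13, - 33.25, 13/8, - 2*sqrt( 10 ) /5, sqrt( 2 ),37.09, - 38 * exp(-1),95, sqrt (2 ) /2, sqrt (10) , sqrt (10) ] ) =[ - 88*sqrt( 11 ), - 56, - 33.25, - 38 *exp( - 1), - 62/13, - 2*sqrt( 10) /5, 1/pi , sqrt( 5 ) /5,sqrt( 2 ) /2, sqrt( 2 ), 13/8, sqrt( 10 ), sqrt( 10 ) , sqrt(15 ), 37.09,95,95 ] 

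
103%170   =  103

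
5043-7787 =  - 2744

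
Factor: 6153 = 3^1 * 7^1*293^1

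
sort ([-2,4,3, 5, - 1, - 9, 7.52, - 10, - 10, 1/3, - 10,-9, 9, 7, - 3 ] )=[-10,-10,  -  10, - 9 , - 9,- 3, - 2, - 1,  1/3, 3, 4,5, 7, 7.52, 9 ] 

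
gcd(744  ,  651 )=93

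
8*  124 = 992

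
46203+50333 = 96536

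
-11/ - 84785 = 11/84785 = 0.00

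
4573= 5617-1044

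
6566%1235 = 391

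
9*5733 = 51597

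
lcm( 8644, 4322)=8644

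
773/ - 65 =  -12 + 7/65 =- 11.89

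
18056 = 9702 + 8354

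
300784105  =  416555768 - 115771663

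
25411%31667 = 25411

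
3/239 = 3/239  =  0.01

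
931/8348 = 931/8348 = 0.11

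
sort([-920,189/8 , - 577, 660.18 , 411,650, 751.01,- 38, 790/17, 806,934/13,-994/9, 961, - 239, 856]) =[-920, - 577, - 239 ,-994/9 , - 38,189/8, 790/17, 934/13,411, 650 , 660.18 , 751.01, 806,  856,961 ]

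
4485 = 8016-3531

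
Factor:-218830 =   -  2^1*5^1 * 79^1*277^1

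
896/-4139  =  -896/4139  =  -0.22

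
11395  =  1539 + 9856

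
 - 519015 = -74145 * 7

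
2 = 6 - 4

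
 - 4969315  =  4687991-9657306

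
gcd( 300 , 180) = 60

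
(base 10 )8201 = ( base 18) 175B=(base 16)2009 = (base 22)gkh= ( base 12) 48B5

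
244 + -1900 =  - 1656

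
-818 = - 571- 247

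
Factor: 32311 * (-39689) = -13^1 * 43^1 * 71^1*79^1*409^1 = -  1282391279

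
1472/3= 1472/3 = 490.67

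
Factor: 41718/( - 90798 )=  - 17^1*37^(- 1 ) = -17/37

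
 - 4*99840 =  - 399360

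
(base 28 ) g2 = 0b111000010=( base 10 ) 450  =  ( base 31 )eg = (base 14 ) 242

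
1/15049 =1/15049 =0.00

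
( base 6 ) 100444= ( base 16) 1F0C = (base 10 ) 7948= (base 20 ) JH8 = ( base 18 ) 169A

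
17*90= 1530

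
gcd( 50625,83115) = 45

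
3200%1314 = 572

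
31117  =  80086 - 48969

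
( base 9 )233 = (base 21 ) 93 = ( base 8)300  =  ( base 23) 88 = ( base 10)192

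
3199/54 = 3199/54 = 59.24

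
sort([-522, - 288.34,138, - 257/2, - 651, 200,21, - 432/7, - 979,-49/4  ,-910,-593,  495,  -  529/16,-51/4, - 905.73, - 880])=[- 979, - 910,-905.73,-880, - 651,-593, - 522, - 288.34,-257/2, - 432/7, - 529/16, - 51/4,-49/4, 21,  138 , 200,495]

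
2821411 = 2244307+577104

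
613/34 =613/34= 18.03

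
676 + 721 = 1397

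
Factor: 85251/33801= 19^ (-1) * 157^1 *181^1*593^(-1) = 28417/11267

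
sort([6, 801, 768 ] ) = [ 6 , 768,801 ] 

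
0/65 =0 =0.00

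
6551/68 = 96 + 23/68 = 96.34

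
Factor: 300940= 2^2 *5^1*41^1 * 367^1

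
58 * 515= 29870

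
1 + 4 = 5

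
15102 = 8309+6793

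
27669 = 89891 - 62222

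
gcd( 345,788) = 1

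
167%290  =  167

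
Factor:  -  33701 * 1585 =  - 5^1*67^1 *317^1 *503^1=-53416085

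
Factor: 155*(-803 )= - 5^1*11^1*31^1 *73^1 = - 124465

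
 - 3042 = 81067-84109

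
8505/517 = 8505/517=16.45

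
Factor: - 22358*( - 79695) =2^1*3^2 * 5^1*7^2 * 11^1 * 23^1 * 1597^1 = 1781820810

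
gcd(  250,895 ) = 5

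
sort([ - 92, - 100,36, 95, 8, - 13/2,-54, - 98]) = [ - 100 ,-98, - 92, - 54,- 13/2,8, 36,95] 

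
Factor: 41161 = 41161^1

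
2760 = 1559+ 1201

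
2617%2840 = 2617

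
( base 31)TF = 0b1110010010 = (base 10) 914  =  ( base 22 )1JC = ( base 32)si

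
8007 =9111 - 1104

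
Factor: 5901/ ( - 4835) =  - 3^1*5^( - 1)*7^1*281^1*967^ ( - 1) 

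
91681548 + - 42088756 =49592792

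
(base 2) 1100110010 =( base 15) 398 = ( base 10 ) 818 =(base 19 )251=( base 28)116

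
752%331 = 90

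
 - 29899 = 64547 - 94446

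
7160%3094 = 972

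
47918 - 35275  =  12643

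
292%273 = 19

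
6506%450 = 206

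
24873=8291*3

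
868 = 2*434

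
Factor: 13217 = 13217^1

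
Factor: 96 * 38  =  2^6 *3^1*19^1=3648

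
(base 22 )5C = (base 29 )46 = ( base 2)1111010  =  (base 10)122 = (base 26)4I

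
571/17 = 571/17 = 33.59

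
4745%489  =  344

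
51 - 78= -27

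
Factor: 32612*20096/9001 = 655370752/9001 = 2^9*31^1 *157^1*263^1*9001^ ( - 1 ) 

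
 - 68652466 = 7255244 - 75907710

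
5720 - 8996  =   - 3276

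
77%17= 9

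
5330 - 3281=2049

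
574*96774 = 55548276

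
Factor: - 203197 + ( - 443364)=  -646561 = -17^1*73^1*521^1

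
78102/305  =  256 +22/305=256.07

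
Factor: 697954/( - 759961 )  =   - 2^1*461^1*757^1*  759961^( - 1)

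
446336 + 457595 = 903931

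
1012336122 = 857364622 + 154971500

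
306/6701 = 306/6701= 0.05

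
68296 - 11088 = 57208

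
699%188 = 135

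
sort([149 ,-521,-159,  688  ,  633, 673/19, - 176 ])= [-521, - 176,-159, 673/19 , 149,633 , 688 ] 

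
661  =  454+207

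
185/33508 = 185/33508 = 0.01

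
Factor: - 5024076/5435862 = - 2^1*19^( - 1)*29^1*41^(  -  1 )*1163^(  -  1 ) *14437^1=- 837346/905977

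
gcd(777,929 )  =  1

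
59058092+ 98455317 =157513409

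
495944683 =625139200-129194517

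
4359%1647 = 1065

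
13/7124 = 1/548 = 0.00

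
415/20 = 83/4 = 20.75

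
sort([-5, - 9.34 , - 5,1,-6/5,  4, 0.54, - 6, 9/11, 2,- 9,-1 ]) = [ - 9.34 ,-9,-6,  -  5, - 5, - 6/5, - 1, 0.54,9/11, 1 , 2,4]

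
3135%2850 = 285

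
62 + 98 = 160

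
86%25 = 11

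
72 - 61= 11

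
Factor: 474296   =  2^3*101^1*587^1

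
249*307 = 76443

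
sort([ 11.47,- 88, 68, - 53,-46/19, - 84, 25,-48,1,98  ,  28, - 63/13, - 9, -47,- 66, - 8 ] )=[ - 88,-84, - 66,-53, - 48,-47,-9,-8, - 63/13, - 46/19, 1 , 11.47, 25, 28, 68, 98 ] 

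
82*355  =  29110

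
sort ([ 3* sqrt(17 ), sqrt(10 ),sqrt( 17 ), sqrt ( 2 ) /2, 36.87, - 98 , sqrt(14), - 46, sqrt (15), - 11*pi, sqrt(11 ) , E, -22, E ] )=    [ - 98,-46,  -  11*pi,  -  22, sqrt(2) /2 , E,E, sqrt(10),  sqrt ( 11 ),sqrt(14 ), sqrt(15), sqrt(17 ),3*sqrt( 17 ), 36.87]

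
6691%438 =121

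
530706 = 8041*66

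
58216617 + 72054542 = 130271159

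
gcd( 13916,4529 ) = 7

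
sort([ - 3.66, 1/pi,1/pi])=[ - 3.66,1/pi,1/pi]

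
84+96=180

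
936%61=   21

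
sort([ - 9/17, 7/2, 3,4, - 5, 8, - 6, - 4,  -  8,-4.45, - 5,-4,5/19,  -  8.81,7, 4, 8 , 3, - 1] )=[ - 8.81, - 8, - 6,  -  5 ,-5,  -  4.45, - 4,-4 , -1,  -  9/17,5/19, 3, 3, 7/2, 4, 4,7, 8 , 8]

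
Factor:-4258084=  - 2^2*1064521^1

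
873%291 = 0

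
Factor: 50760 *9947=504909720=2^3*3^3*5^1*7^3*29^1 * 47^1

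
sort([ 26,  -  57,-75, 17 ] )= [ - 75,  -  57,17,26 ] 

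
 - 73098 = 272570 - 345668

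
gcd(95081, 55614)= 1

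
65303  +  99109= 164412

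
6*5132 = 30792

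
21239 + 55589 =76828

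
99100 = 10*9910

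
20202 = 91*222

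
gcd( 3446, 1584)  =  2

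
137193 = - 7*(-19599) 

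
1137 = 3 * 379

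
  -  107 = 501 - 608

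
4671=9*519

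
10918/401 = 10918/401 =27.23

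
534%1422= 534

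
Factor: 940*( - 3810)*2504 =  - 8967825600= - 2^6*3^1*5^2*47^1*127^1*313^1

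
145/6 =24 + 1/6   =  24.17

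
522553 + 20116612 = 20639165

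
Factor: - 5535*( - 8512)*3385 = 2^6*3^3*5^2*7^1*19^1*41^1*677^1 = 159480619200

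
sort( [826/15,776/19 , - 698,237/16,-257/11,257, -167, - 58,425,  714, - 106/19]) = [ - 698, - 167, - 58 , - 257/11, - 106/19,237/16,776/19,826/15,  257, 425,  714] 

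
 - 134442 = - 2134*63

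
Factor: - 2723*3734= - 2^1*7^1*389^1*1867^1 = - 10167682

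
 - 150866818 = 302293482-453160300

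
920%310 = 300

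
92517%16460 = 10217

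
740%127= 105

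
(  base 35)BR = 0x19C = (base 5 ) 3122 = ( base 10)412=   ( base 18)14g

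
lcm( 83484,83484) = 83484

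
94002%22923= 2310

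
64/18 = 32/9 = 3.56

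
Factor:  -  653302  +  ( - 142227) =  - 7^1*113647^1 = - 795529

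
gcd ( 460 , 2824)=4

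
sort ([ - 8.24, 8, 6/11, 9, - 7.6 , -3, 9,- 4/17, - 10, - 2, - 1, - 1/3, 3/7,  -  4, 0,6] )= [ - 10, - 8.24, - 7.6, - 4,-3, -2, - 1,-1/3, - 4/17, 0,3/7,6/11 , 6,8  ,  9, 9]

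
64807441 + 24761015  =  89568456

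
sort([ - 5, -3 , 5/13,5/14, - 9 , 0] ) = [ - 9, - 5,-3,  0,5/14 , 5/13]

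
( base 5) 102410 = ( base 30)3Q0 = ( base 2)110110011000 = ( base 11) 2684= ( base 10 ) 3480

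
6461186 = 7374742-913556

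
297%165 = 132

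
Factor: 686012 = 2^2 * 41^1*47^1*89^1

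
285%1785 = 285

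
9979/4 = 9979/4=2494.75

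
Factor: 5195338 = 2^1* 2597669^1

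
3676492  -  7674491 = -3997999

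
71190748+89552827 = 160743575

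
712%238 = 236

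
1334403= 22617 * 59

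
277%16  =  5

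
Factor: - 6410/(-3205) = 2^1  =  2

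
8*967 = 7736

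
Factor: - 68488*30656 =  - 2^9*7^1*479^1*1223^1 = - 2099568128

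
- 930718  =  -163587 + -767131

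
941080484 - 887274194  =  53806290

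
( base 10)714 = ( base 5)10324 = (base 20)1FE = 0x2ca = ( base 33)LL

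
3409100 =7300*467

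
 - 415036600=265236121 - 680272721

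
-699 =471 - 1170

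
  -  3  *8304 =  - 24912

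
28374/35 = 810 + 24/35 = 810.69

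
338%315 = 23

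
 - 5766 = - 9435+3669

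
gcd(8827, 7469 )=679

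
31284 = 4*7821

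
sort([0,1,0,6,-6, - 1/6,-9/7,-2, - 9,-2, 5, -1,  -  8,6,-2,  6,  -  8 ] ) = [-9, - 8, - 8,  -  6, - 2, - 2, - 2, - 9/7, - 1, - 1/6,0, 0, 1,  5, 6,  6,  6 ]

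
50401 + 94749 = 145150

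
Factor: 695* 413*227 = 65156945 = 5^1*7^1*59^1*139^1*227^1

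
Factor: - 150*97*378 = - 5499900 = - 2^2*3^4*5^2*7^1*97^1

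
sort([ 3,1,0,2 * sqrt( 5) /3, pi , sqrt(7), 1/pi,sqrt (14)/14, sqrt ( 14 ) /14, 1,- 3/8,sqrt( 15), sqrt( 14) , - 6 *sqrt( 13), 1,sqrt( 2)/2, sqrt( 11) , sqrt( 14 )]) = [ - 6 * sqrt(13), - 3/8, 0, sqrt(14 )/14, sqrt( 14 )/14 , 1/pi,sqrt(2) /2, 1,  1, 1,  2*sqrt(5 )/3,sqrt(7), 3,  pi,  sqrt( 11),sqrt(14 ),sqrt( 14) , sqrt ( 15)]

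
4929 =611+4318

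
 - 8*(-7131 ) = 57048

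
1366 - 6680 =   -  5314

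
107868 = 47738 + 60130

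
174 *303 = 52722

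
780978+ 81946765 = 82727743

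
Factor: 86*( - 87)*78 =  - 583596  =  - 2^2*3^2*13^1 * 29^1*43^1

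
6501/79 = 6501/79 = 82.29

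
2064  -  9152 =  - 7088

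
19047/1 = 19047=19047.00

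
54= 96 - 42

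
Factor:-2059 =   -  29^1 * 71^1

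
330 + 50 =380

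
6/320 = 3/160=0.02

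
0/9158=0 = 0.00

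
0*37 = 0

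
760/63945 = 152/12789= 0.01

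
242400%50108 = 41968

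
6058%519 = 349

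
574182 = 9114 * 63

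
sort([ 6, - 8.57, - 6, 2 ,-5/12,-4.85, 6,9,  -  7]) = [ - 8.57, - 7,-6, - 4.85,-5/12,2, 6, 6 , 9]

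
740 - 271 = 469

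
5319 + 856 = 6175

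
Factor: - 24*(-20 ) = 2^5*3^1*5^1 = 480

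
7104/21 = 2368/7 =338.29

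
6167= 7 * 881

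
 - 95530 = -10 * 9553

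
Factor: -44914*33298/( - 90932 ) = 373886593/22733 = 17^1*127^( - 1)*179^(  -  1) * 1321^1*16649^1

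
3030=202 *15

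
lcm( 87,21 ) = 609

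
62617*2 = 125234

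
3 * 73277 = 219831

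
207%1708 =207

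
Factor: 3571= 3571^1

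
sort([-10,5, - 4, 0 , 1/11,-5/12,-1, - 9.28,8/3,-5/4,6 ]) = [ - 10,-9.28,-4,- 5/4, - 1,  -  5/12,0,1/11,8/3, 5, 6]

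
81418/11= 7401 + 7/11 = 7401.64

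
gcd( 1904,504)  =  56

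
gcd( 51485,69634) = 1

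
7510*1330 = 9988300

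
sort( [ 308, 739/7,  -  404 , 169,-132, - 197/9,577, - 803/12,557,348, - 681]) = [ - 681, - 404, - 132, - 803/12,  -  197/9,739/7,169 , 308,348,557,  577]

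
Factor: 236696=2^3*29587^1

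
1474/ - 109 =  - 14 + 52/109=- 13.52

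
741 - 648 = 93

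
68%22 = 2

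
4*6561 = 26244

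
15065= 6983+8082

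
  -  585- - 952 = 367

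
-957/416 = - 3+291/416 = - 2.30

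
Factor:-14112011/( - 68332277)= 13^( - 2)*31^(- 1)*13043^ ( - 1)*14112011^1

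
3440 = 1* 3440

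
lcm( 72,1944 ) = 1944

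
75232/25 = 75232/25 = 3009.28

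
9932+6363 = 16295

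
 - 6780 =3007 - 9787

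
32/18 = 16/9 = 1.78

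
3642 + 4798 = 8440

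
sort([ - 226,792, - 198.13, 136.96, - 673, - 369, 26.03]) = [ - 673,-369 ,- 226, - 198.13,26.03 , 136.96,792 ]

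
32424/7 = 4632 = 4632.00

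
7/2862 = 7/2862 = 0.00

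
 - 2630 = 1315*( - 2)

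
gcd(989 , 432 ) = 1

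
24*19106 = 458544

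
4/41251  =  4/41251 = 0.00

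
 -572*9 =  - 5148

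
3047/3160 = 3047/3160  =  0.96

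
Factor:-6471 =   -  3^2*719^1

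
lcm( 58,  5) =290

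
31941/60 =532 + 7/20 =532.35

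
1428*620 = 885360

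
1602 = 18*89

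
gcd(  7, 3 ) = 1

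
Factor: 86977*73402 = 2^1 * 7^3*11^1*107^1*7907^1  =  6384285754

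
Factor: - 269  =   -269^1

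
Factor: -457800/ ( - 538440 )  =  5^1 * 109^1*641^( - 1) = 545/641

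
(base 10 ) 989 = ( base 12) 6a5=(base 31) 10S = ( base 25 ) 1EE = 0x3dd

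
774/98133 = 258/32711 = 0.01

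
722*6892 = 4976024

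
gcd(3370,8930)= 10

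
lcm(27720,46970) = 1690920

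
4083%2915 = 1168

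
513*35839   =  18385407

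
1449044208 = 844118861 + 604925347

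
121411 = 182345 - 60934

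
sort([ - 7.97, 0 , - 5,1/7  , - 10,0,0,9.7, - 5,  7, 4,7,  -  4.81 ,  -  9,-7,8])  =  [-10,-9, - 7.97, - 7, - 5, -5,-4.81,0, 0,0, 1/7, 4,7,7  ,  8,9.7 ]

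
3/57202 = 3/57202=0.00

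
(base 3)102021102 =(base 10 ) 8219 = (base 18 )176b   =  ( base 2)10000000011011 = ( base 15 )267e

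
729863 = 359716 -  - 370147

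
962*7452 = 7168824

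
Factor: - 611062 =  - 2^1* 277^1*1103^1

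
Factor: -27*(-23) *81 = 50301 = 3^7 * 23^1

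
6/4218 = 1/703 = 0.00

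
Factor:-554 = -2^1*277^1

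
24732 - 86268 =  - 61536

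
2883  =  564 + 2319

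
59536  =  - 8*(  -  7442) 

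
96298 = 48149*2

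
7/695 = 7/695=0.01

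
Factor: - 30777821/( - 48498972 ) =2^ ( - 2 )*3^( - 1)*37^1*499^1*1667^1*4041581^ ( - 1 )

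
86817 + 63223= 150040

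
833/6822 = 833/6822= 0.12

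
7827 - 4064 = 3763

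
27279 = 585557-558278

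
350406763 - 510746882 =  - 160340119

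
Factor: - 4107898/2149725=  - 2^1*3^(  -  1)*5^ (- 2) *131^1* 15679^1*28663^ ( - 1 ) 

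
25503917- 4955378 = 20548539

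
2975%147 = 35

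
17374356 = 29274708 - 11900352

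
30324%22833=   7491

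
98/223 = 98/223 =0.44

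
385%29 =8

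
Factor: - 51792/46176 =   -  2^(  -  1 )*37^( - 1 ) * 83^1 = -  83/74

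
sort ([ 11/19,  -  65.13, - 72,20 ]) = [ - 72, - 65.13,11/19,20 ]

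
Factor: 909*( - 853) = -775377 = - 3^2*101^1*853^1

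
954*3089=2946906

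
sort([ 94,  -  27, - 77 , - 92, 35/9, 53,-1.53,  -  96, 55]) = [ - 96, - 92, - 77, - 27 , - 1.53, 35/9, 53,55,94 ]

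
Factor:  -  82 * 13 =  - 1066 =- 2^1 * 13^1*41^1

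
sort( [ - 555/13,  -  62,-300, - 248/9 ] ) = [ - 300, - 62, - 555/13, - 248/9]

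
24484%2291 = 1574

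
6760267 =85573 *79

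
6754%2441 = 1872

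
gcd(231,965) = 1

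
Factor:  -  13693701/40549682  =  - 2^( - 1 )*3^1*7^1*101^( -1)*191^(-1)*1051^( - 1 ) *652081^1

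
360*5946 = 2140560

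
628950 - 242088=386862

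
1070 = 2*535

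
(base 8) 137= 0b1011111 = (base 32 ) 2V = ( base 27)3E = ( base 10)95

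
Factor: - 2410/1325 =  - 482/265 = -2^1* 5^( - 1 )* 53^ (- 1)*241^1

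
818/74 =409/37=11.05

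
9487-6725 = 2762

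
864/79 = 864/79= 10.94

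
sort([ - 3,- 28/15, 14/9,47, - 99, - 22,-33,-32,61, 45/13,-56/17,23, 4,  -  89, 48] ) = [ - 99, - 89, - 33, - 32 ,-22, - 56/17,-3 , - 28/15,14/9,45/13,4,23 , 47, 48, 61] 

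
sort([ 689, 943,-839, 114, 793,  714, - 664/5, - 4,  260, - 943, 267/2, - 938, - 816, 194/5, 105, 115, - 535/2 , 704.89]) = [ - 943, - 938, -839, - 816,-535/2, - 664/5, - 4, 194/5,105, 114 , 115,267/2,260, 689,704.89,714,793, 943 ]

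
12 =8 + 4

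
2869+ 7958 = 10827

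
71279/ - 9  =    -  71279/9 = - 7919.89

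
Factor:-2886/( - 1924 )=2^(  -  1 )*3^1 =3/2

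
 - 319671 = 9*( - 35519) 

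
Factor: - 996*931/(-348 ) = 7^2*19^1*29^( - 1 )* 83^1 = 77273/29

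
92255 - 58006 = 34249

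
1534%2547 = 1534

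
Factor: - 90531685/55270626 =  - 2^(-1 )*3^( - 1)*5^1*173807^ ( - 1 )*341629^1 = - 1708145/1042842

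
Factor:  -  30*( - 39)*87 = 2^1*3^3*5^1 *13^1*29^1 = 101790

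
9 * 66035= 594315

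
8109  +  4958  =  13067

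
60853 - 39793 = 21060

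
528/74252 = 132/18563= 0.01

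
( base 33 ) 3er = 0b111010101100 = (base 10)3756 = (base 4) 322230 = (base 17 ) CGG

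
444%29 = 9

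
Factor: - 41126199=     -  3^1*107^1*128119^1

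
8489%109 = 96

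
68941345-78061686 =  - 9120341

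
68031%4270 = 3981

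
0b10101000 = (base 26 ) 6c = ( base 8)250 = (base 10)168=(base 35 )4S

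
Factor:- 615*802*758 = -373868340 = -  2^2*3^1 * 5^1*41^1*379^1*401^1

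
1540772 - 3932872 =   -  2392100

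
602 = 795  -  193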